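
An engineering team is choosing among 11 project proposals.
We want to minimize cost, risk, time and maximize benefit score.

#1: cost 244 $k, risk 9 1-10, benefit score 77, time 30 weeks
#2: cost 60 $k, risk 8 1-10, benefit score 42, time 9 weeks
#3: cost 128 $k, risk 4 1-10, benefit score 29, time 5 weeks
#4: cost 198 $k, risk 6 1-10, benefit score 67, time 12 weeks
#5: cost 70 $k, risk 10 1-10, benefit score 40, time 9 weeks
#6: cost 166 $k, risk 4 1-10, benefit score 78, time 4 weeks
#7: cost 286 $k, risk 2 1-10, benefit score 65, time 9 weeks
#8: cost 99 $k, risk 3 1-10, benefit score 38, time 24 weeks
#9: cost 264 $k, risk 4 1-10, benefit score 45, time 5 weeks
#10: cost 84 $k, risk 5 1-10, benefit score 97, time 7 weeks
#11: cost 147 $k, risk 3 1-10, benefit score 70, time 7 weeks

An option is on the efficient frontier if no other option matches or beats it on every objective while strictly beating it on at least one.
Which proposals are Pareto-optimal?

#1: dominated by #6 (cost 166≤244, risk 4≤9, benefit score 78≥77, time 4≤30).
#2: not dominated (best cost).
#3: not dominated.
#4: dominated by #6 (cost 166≤198, risk 4≤6, benefit score 78≥67, time 4≤12).
#5: dominated by #2 (cost 60≤70, risk 8≤10, benefit score 42≥40, time 9≤9).
#6: not dominated (best time).
#7: not dominated (best risk).
#8: not dominated.
#9: dominated by #6 (cost 166≤264, risk 4≤4, benefit score 78≥45, time 4≤5).
#10: not dominated (best benefit score).
#11: not dominated.

#2, #3, #6, #7, #8, #10, #11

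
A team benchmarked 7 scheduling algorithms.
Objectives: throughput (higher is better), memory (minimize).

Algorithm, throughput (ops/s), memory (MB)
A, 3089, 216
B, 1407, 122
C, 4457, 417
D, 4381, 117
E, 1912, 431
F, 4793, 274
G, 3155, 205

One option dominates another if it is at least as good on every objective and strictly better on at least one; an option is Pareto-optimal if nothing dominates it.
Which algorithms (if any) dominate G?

D

D: throughput 4381≥3155, memory 117≤205 — dominates G.
Others (A, B, C, E, F) are each worse than G on at least one objective.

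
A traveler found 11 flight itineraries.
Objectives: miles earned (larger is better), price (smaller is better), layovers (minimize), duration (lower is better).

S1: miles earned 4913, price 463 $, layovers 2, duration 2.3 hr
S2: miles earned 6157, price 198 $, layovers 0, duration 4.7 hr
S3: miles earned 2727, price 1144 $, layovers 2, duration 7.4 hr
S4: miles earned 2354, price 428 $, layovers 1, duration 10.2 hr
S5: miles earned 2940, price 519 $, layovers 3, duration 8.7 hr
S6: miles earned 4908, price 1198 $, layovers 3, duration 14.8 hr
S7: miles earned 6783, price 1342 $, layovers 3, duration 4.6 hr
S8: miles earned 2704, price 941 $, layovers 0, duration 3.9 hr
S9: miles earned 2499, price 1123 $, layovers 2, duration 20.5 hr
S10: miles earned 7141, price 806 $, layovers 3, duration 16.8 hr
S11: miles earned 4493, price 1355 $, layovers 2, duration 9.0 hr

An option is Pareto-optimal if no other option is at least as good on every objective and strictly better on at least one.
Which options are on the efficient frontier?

S1: not dominated (best duration).
S2: not dominated (best price).
S3: dominated by S1 (miles earned 4913≥2727, price 463≤1144, layovers 2≤2, duration 2.3≤7.4).
S4: dominated by S2 (miles earned 6157≥2354, price 198≤428, layovers 0≤1, duration 4.7≤10.2).
S5: dominated by S1 (miles earned 4913≥2940, price 463≤519, layovers 2≤3, duration 2.3≤8.7).
S6: dominated by S1 (miles earned 4913≥4908, price 463≤1198, layovers 2≤3, duration 2.3≤14.8).
S7: not dominated.
S8: not dominated.
S9: dominated by S1 (miles earned 4913≥2499, price 463≤1123, layovers 2≤2, duration 2.3≤20.5).
S10: not dominated (best miles earned).
S11: dominated by S1 (miles earned 4913≥4493, price 463≤1355, layovers 2≤2, duration 2.3≤9.0).

S1, S2, S7, S8, S10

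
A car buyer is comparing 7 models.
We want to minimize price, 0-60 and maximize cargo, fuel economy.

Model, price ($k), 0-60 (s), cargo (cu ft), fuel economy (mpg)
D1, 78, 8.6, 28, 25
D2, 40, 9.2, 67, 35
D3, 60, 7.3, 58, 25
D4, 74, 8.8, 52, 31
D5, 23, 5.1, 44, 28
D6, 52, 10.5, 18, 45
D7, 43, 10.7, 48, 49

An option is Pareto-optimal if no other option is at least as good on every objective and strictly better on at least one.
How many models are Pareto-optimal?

6

D1: dominated by D3 (price 60≤78, 0-60 7.3≤8.6, cargo 58≥28, fuel economy 25≥25).
D2: not dominated (best cargo).
D3: not dominated.
D4: not dominated.
D5: not dominated (best price).
D6: not dominated.
D7: not dominated (best fuel economy).
Pareto-optimal: D2, D3, D4, D5, D6, D7 → 6.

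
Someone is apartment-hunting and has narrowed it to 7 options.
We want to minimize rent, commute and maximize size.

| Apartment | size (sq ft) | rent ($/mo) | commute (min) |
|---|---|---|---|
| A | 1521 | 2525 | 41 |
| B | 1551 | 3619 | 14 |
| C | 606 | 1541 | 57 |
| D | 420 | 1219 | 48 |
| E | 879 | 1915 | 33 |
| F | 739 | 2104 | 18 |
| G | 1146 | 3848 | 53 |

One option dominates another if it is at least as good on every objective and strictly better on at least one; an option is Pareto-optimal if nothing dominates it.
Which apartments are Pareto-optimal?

A: not dominated.
B: not dominated (best size).
C: not dominated.
D: not dominated (best rent).
E: not dominated.
F: not dominated.
G: dominated by A (size 1521≥1146, rent 2525≤3848, commute 41≤53).

A, B, C, D, E, F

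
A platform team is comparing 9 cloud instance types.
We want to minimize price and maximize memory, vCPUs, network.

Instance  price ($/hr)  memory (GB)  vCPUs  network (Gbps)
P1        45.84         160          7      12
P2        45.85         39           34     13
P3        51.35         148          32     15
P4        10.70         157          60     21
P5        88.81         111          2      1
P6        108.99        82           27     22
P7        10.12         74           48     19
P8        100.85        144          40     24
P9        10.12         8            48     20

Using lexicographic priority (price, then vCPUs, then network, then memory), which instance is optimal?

First minimize price: best is 10.12, kept {P7, P9}.
Then maximize vCPUs: best is 48, kept {P7, P9}.
Then maximize network: best is 20, kept {P9}.

P9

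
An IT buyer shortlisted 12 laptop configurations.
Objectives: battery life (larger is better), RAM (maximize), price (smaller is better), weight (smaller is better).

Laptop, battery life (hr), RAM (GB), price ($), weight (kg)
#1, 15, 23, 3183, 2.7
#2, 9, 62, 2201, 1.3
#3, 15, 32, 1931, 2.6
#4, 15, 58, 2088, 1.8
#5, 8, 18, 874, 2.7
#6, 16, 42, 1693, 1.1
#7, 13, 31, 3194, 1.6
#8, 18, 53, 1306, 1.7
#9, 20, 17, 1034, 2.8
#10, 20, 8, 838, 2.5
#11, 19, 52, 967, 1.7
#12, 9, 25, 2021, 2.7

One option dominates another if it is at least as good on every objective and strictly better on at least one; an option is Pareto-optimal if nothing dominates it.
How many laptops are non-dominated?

8

#1: dominated by #3 (battery life 15≥15, RAM 32≥23, price 1931≤3183, weight 2.6≤2.7).
#2: not dominated (best RAM).
#3: dominated by #6 (battery life 16≥15, RAM 42≥32, price 1693≤1931, weight 1.1≤2.6).
#4: not dominated.
#5: not dominated.
#6: not dominated (best weight).
#7: dominated by #6 (battery life 16≥13, RAM 42≥31, price 1693≤3194, weight 1.1≤1.6).
#8: not dominated.
#9: not dominated.
#10: not dominated (best price).
#11: not dominated.
#12: dominated by #3 (battery life 15≥9, RAM 32≥25, price 1931≤2021, weight 2.6≤2.7).
Pareto-optimal: #2, #4, #5, #6, #8, #9, #10, #11 → 8.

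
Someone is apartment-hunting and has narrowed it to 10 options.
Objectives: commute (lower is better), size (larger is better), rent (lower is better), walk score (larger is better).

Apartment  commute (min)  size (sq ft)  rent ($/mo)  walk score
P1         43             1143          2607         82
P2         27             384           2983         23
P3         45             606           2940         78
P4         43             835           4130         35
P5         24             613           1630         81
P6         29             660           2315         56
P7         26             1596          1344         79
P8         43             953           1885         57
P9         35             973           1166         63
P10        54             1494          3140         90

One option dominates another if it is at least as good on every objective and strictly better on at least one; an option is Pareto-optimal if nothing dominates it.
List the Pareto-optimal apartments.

P1, P5, P7, P9, P10

P1: not dominated.
P2: dominated by P5 (commute 24≤27, size 613≥384, rent 1630≤2983, walk score 81≥23).
P3: dominated by P1 (commute 43≤45, size 1143≥606, rent 2607≤2940, walk score 82≥78).
P4: dominated by P1 (commute 43≤43, size 1143≥835, rent 2607≤4130, walk score 82≥35).
P5: not dominated (best commute).
P6: dominated by P7 (commute 26≤29, size 1596≥660, rent 1344≤2315, walk score 79≥56).
P7: not dominated (best size).
P8: dominated by P7 (commute 26≤43, size 1596≥953, rent 1344≤1885, walk score 79≥57).
P9: not dominated (best rent).
P10: not dominated (best walk score).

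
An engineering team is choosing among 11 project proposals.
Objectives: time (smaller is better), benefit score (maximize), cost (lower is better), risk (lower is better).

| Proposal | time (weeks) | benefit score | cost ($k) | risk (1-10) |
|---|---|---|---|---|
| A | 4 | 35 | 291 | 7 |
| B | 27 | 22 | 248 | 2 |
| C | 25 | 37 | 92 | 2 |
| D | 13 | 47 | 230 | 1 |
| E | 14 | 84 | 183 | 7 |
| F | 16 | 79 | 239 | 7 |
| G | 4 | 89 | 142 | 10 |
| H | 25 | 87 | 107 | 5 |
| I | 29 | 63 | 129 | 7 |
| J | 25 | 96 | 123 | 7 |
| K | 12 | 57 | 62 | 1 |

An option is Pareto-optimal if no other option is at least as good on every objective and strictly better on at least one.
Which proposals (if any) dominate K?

A: worse on benefit score (35 vs 57).
B: worse on time (27 vs 12).
C: worse on time (25 vs 12).
D: worse on time (13 vs 12).
E: worse on time (14 vs 12).
F: worse on time (16 vs 12).
G: worse on cost (142 vs 62).
H: worse on time (25 vs 12).
I: worse on time (29 vs 12).
J: worse on time (25 vs 12).
No option dominates K.

none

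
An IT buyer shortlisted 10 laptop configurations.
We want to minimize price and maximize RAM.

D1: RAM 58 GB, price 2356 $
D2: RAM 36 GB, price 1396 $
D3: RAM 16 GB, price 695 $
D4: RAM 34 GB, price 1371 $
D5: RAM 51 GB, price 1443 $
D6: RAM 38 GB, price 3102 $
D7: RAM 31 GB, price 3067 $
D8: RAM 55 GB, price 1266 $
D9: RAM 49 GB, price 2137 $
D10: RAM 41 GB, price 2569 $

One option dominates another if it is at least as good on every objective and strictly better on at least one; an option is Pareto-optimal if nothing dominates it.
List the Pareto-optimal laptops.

D1, D3, D8

D1: not dominated (best RAM).
D2: dominated by D8 (RAM 55≥36, price 1266≤1396).
D3: not dominated (best price).
D4: dominated by D8 (RAM 55≥34, price 1266≤1371).
D5: dominated by D8 (RAM 55≥51, price 1266≤1443).
D6: dominated by D1 (RAM 58≥38, price 2356≤3102).
D7: dominated by D1 (RAM 58≥31, price 2356≤3067).
D8: not dominated.
D9: dominated by D5 (RAM 51≥49, price 1443≤2137).
D10: dominated by D1 (RAM 58≥41, price 2356≤2569).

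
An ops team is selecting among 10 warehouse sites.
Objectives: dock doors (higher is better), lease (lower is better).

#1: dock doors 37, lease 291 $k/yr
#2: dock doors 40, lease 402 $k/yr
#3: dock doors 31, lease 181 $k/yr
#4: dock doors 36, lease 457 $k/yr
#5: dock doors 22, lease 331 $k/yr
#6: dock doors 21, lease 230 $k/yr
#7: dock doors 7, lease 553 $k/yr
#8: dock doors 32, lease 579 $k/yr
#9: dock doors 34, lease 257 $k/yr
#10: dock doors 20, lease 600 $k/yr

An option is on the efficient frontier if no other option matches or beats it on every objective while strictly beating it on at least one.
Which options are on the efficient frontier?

#1: not dominated.
#2: not dominated (best dock doors).
#3: not dominated (best lease).
#4: dominated by #1 (dock doors 37≥36, lease 291≤457).
#5: dominated by #1 (dock doors 37≥22, lease 291≤331).
#6: dominated by #3 (dock doors 31≥21, lease 181≤230).
#7: dominated by #1 (dock doors 37≥7, lease 291≤553).
#8: dominated by #1 (dock doors 37≥32, lease 291≤579).
#9: not dominated.
#10: dominated by #1 (dock doors 37≥20, lease 291≤600).

#1, #2, #3, #9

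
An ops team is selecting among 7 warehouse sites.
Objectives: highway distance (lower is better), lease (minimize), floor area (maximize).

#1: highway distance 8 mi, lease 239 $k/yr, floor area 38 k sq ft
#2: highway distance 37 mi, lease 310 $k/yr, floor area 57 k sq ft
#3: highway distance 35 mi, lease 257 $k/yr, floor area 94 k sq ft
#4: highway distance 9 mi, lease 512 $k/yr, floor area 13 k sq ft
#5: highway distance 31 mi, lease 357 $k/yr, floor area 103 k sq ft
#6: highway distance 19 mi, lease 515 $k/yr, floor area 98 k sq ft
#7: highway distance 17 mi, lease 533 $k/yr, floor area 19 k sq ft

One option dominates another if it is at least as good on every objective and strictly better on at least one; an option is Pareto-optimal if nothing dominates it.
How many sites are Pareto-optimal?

4

#1: not dominated (best highway distance).
#2: dominated by #3 (highway distance 35≤37, lease 257≤310, floor area 94≥57).
#3: not dominated.
#4: dominated by #1 (highway distance 8≤9, lease 239≤512, floor area 38≥13).
#5: not dominated (best floor area).
#6: not dominated.
#7: dominated by #1 (highway distance 8≤17, lease 239≤533, floor area 38≥19).
Pareto-optimal: #1, #3, #5, #6 → 4.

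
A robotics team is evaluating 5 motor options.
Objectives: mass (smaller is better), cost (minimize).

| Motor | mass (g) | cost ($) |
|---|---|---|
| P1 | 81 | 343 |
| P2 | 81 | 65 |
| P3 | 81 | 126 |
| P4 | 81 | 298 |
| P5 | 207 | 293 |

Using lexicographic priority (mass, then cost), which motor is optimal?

P2

First minimize mass: best is 81, kept {P1, P2, P3, P4}.
Then minimize cost: best is 65, kept {P2}.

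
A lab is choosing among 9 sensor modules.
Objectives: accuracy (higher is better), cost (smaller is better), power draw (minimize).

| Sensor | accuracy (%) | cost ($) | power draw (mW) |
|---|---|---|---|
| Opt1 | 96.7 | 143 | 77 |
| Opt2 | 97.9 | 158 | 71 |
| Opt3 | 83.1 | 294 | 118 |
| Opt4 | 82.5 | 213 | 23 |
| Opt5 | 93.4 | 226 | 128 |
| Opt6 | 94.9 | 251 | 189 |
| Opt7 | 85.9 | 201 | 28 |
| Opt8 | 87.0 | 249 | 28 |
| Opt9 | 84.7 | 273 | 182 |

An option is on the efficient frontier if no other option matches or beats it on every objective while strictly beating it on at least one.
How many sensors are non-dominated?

Opt1: not dominated (best cost).
Opt2: not dominated (best accuracy).
Opt3: dominated by Opt1 (accuracy 96.7≥83.1, cost 143≤294, power draw 77≤118).
Opt4: not dominated (best power draw).
Opt5: dominated by Opt1 (accuracy 96.7≥93.4, cost 143≤226, power draw 77≤128).
Opt6: dominated by Opt1 (accuracy 96.7≥94.9, cost 143≤251, power draw 77≤189).
Opt7: not dominated.
Opt8: not dominated.
Opt9: dominated by Opt1 (accuracy 96.7≥84.7, cost 143≤273, power draw 77≤182).
Pareto-optimal: Opt1, Opt2, Opt4, Opt7, Opt8 → 5.

5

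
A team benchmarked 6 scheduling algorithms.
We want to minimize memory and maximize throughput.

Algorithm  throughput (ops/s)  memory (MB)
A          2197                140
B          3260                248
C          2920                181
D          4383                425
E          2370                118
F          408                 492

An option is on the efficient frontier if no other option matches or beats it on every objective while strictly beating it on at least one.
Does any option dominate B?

No

A: worse on throughput (2197 vs 3260).
C: worse on throughput (2920 vs 3260).
D: worse on memory (425 vs 248).
E: worse on throughput (2370 vs 3260).
F: worse on throughput (408 vs 3260).
No option is at least as good as B on every objective and strictly better on one.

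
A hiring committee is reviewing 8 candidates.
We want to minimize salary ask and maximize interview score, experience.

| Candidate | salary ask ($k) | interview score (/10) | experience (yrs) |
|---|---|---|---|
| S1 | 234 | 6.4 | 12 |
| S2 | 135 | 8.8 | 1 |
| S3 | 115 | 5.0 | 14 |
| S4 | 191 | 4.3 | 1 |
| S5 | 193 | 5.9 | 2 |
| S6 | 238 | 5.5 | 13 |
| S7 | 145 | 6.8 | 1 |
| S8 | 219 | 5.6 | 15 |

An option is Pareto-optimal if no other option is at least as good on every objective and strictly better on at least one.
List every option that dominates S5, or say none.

none

S1: worse on salary ask (234 vs 193).
S2: worse on experience (1 vs 2).
S3: worse on interview score (5.0 vs 5.9).
S4: worse on interview score (4.3 vs 5.9).
S6: worse on salary ask (238 vs 193).
S7: worse on experience (1 vs 2).
S8: worse on salary ask (219 vs 193).
No option dominates S5.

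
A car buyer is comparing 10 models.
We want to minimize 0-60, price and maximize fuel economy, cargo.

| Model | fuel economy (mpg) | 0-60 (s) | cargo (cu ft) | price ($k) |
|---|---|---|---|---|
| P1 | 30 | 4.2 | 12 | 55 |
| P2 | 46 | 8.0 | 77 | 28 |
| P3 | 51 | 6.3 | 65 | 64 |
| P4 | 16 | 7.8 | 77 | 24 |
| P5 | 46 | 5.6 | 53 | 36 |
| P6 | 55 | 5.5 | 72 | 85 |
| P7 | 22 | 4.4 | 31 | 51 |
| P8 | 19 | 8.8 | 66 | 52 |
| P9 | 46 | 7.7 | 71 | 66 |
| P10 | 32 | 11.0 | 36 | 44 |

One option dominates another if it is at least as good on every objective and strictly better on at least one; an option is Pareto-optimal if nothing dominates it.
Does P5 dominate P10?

Yes

P5 vs P10: fuel economy 46≥32, 0-60 5.6≤11.0, cargo 53≥36, price 36≤44 — P5 is at least as good on every objective with at least one strict improvement.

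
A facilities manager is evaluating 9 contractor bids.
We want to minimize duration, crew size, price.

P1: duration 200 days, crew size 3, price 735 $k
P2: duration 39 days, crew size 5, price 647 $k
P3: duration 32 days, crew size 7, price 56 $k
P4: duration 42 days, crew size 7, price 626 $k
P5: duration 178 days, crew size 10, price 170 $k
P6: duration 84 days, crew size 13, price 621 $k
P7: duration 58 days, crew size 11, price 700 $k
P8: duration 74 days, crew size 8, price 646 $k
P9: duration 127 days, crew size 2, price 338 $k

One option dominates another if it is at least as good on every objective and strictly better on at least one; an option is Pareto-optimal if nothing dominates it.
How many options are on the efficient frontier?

3

P1: dominated by P9 (duration 127≤200, crew size 2≤3, price 338≤735).
P2: not dominated.
P3: not dominated (best duration).
P4: dominated by P3 (duration 32≤42, crew size 7≤7, price 56≤626).
P5: dominated by P3 (duration 32≤178, crew size 7≤10, price 56≤170).
P6: dominated by P3 (duration 32≤84, crew size 7≤13, price 56≤621).
P7: dominated by P2 (duration 39≤58, crew size 5≤11, price 647≤700).
P8: dominated by P3 (duration 32≤74, crew size 7≤8, price 56≤646).
P9: not dominated (best crew size).
Pareto-optimal: P2, P3, P9 → 3.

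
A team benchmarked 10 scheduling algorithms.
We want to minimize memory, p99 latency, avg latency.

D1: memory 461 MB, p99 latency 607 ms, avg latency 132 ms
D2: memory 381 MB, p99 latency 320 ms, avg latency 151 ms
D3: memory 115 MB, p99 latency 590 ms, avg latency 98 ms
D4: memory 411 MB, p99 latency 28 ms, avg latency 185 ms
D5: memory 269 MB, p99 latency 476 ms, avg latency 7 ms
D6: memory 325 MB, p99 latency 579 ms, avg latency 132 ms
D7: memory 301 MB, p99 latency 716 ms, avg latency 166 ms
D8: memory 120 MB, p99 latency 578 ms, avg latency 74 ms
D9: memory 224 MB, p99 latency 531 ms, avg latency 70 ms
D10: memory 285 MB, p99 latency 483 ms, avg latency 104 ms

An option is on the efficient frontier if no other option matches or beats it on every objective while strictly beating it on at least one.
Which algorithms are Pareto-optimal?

D1: dominated by D3 (memory 115≤461, p99 latency 590≤607, avg latency 98≤132).
D2: not dominated.
D3: not dominated (best memory).
D4: not dominated (best p99 latency).
D5: not dominated (best avg latency).
D6: dominated by D5 (memory 269≤325, p99 latency 476≤579, avg latency 7≤132).
D7: dominated by D3 (memory 115≤301, p99 latency 590≤716, avg latency 98≤166).
D8: not dominated.
D9: not dominated.
D10: dominated by D5 (memory 269≤285, p99 latency 476≤483, avg latency 7≤104).

D2, D3, D4, D5, D8, D9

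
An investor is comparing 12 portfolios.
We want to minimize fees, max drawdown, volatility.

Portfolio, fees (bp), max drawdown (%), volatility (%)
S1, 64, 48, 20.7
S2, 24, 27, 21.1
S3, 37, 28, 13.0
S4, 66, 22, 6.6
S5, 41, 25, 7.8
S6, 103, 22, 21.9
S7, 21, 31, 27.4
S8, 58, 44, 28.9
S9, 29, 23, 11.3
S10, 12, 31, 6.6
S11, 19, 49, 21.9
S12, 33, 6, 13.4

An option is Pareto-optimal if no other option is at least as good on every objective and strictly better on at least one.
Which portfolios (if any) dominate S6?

S4: fees 66≤103, max drawdown 22≤22, volatility 6.6≤21.9 — dominates S6.
S12: fees 33≤103, max drawdown 6≤22, volatility 13.4≤21.9 — dominates S6.
Others (S1, S2, S3, S5, S7, S8, S9, S10, S11) are each worse than S6 on at least one objective.

S4, S12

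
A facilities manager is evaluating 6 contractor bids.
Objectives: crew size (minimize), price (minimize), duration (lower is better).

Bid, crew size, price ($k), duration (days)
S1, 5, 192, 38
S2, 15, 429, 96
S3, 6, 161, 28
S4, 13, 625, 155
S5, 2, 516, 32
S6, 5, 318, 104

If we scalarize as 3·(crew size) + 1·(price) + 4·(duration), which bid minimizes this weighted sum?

S3

S1: 3·5 + 1·192 + 4·38 = 359
S2: 3·15 + 1·429 + 4·96 = 858
S3: 3·6 + 1·161 + 4·28 = 291
S4: 3·13 + 1·625 + 4·155 = 1284
S5: 3·2 + 1·516 + 4·32 = 650
S6: 3·5 + 1·318 + 4·104 = 749
Lowest: S3 at 291.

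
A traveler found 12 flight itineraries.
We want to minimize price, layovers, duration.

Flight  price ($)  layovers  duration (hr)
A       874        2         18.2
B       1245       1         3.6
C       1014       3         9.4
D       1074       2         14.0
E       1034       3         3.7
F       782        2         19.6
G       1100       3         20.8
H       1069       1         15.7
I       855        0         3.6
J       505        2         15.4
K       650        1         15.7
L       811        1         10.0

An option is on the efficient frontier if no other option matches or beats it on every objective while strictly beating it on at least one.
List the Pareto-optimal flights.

I, J, K, L

A: dominated by I (price 855≤874, layovers 0≤2, duration 3.6≤18.2).
B: dominated by I (price 855≤1245, layovers 0≤1, duration 3.6≤3.6).
C: dominated by I (price 855≤1014, layovers 0≤3, duration 3.6≤9.4).
D: dominated by I (price 855≤1074, layovers 0≤2, duration 3.6≤14.0).
E: dominated by I (price 855≤1034, layovers 0≤3, duration 3.6≤3.7).
F: dominated by J (price 505≤782, layovers 2≤2, duration 15.4≤19.6).
G: dominated by A (price 874≤1100, layovers 2≤3, duration 18.2≤20.8).
H: dominated by I (price 855≤1069, layovers 0≤1, duration 3.6≤15.7).
I: not dominated (best layovers).
J: not dominated (best price).
K: not dominated.
L: not dominated.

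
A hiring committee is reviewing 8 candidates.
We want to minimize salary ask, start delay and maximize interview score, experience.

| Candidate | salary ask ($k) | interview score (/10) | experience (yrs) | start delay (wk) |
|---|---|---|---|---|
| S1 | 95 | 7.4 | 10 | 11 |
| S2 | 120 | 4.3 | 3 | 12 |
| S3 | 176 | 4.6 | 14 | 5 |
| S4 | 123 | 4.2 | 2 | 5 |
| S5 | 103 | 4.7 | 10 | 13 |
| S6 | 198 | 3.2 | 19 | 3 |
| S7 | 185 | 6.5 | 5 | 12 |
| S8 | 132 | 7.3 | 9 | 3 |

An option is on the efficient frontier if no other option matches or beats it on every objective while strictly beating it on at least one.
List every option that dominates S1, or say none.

none

S2: worse on salary ask (120 vs 95).
S3: worse on salary ask (176 vs 95).
S4: worse on salary ask (123 vs 95).
S5: worse on salary ask (103 vs 95).
S6: worse on salary ask (198 vs 95).
S7: worse on salary ask (185 vs 95).
S8: worse on salary ask (132 vs 95).
No option dominates S1.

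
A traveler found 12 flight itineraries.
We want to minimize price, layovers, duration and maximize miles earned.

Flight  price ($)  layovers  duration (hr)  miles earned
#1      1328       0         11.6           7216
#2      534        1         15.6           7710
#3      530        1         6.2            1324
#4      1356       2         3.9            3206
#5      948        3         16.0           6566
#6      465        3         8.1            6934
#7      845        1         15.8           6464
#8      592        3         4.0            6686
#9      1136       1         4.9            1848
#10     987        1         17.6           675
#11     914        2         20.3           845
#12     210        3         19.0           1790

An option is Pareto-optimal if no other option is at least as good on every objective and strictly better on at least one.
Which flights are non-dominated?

#1: not dominated (best layovers).
#2: not dominated (best miles earned).
#3: not dominated.
#4: not dominated (best duration).
#5: dominated by #2 (price 534≤948, layovers 1≤3, duration 15.6≤16.0, miles earned 7710≥6566).
#6: not dominated.
#7: dominated by #2 (price 534≤845, layovers 1≤1, duration 15.6≤15.8, miles earned 7710≥6464).
#8: not dominated.
#9: not dominated.
#10: dominated by #2 (price 534≤987, layovers 1≤1, duration 15.6≤17.6, miles earned 7710≥675).
#11: dominated by #2 (price 534≤914, layovers 1≤2, duration 15.6≤20.3, miles earned 7710≥845).
#12: not dominated (best price).

#1, #2, #3, #4, #6, #8, #9, #12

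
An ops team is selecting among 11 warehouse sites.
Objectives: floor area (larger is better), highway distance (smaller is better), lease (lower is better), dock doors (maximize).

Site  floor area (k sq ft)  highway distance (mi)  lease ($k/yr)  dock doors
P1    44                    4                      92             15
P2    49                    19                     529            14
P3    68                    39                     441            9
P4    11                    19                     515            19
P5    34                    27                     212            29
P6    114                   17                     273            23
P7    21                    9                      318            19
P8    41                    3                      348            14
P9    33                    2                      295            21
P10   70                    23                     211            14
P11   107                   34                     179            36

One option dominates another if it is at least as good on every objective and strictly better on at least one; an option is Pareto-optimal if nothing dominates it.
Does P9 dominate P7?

P9 vs P7: floor area 33≥21, highway distance 2≤9, lease 295≤318, dock doors 21≥19 — P9 is at least as good on every objective with at least one strict improvement.

Yes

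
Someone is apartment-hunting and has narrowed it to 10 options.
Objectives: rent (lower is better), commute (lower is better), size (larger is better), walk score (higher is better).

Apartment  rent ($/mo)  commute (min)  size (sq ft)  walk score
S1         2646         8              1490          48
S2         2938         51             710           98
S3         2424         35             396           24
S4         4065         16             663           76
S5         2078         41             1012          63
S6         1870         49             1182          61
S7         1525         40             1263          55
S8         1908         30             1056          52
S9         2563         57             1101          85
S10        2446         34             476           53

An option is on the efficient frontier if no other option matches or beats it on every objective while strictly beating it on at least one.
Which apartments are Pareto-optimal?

S1: not dominated (best commute).
S2: not dominated (best walk score).
S3: dominated by S8 (rent 1908≤2424, commute 30≤35, size 1056≥396, walk score 52≥24).
S4: not dominated.
S5: not dominated.
S6: not dominated.
S7: not dominated (best rent).
S8: not dominated.
S9: not dominated.
S10: not dominated.

S1, S2, S4, S5, S6, S7, S8, S9, S10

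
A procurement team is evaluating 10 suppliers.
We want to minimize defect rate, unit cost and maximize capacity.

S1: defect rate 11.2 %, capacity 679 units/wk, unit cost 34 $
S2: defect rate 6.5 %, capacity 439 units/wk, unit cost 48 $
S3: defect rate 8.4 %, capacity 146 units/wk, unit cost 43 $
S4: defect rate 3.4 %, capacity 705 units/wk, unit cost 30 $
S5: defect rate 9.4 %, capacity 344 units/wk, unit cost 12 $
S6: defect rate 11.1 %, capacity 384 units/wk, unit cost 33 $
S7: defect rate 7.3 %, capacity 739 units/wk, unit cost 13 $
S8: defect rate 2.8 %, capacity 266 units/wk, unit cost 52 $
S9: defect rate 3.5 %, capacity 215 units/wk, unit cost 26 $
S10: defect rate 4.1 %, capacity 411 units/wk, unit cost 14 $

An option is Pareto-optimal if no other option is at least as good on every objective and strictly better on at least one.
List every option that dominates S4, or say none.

none

S1: worse on defect rate (11.2 vs 3.4).
S2: worse on defect rate (6.5 vs 3.4).
S3: worse on defect rate (8.4 vs 3.4).
S5: worse on defect rate (9.4 vs 3.4).
S6: worse on defect rate (11.1 vs 3.4).
S7: worse on defect rate (7.3 vs 3.4).
S8: worse on capacity (266 vs 705).
S9: worse on defect rate (3.5 vs 3.4).
S10: worse on defect rate (4.1 vs 3.4).
No option dominates S4.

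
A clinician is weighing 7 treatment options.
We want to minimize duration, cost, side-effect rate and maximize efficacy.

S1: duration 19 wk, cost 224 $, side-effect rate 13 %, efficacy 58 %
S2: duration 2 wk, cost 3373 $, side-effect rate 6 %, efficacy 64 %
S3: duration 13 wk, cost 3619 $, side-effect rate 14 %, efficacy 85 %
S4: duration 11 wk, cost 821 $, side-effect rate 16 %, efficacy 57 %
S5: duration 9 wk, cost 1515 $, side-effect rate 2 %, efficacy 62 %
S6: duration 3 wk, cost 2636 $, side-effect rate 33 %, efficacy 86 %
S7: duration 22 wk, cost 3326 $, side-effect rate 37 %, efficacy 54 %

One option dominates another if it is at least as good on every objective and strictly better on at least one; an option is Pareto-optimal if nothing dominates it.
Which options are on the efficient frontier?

S1: not dominated (best cost).
S2: not dominated (best duration).
S3: not dominated.
S4: not dominated.
S5: not dominated (best side-effect rate).
S6: not dominated (best efficacy).
S7: dominated by S1 (duration 19≤22, cost 224≤3326, side-effect rate 13≤37, efficacy 58≥54).

S1, S2, S3, S4, S5, S6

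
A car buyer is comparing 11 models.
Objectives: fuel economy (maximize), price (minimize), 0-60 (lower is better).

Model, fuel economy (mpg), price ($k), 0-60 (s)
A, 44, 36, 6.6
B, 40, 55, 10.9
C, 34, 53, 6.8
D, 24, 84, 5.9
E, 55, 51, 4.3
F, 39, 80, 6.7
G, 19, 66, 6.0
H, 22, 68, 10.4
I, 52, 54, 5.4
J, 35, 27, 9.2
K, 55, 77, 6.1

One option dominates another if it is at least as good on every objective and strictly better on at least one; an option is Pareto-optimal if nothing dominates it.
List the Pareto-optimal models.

A: not dominated.
B: dominated by A (fuel economy 44≥40, price 36≤55, 0-60 6.6≤10.9).
C: dominated by A (fuel economy 44≥34, price 36≤53, 0-60 6.6≤6.8).
D: dominated by E (fuel economy 55≥24, price 51≤84, 0-60 4.3≤5.9).
E: not dominated (best 0-60).
F: dominated by A (fuel economy 44≥39, price 36≤80, 0-60 6.6≤6.7).
G: dominated by E (fuel economy 55≥19, price 51≤66, 0-60 4.3≤6.0).
H: dominated by A (fuel economy 44≥22, price 36≤68, 0-60 6.6≤10.4).
I: dominated by E (fuel economy 55≥52, price 51≤54, 0-60 4.3≤5.4).
J: not dominated (best price).
K: dominated by E (fuel economy 55≥55, price 51≤77, 0-60 4.3≤6.1).

A, E, J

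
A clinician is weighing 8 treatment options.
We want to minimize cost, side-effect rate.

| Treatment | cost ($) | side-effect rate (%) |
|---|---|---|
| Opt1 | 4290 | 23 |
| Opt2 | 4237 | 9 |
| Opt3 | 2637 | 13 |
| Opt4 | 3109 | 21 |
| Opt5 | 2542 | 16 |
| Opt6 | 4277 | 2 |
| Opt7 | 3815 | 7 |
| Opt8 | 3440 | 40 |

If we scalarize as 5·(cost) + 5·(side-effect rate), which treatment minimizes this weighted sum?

Opt5

Opt1: 5·4290 + 5·23 = 21565
Opt2: 5·4237 + 5·9 = 21230
Opt3: 5·2637 + 5·13 = 13250
Opt4: 5·3109 + 5·21 = 15650
Opt5: 5·2542 + 5·16 = 12790
Opt6: 5·4277 + 5·2 = 21395
Opt7: 5·3815 + 5·7 = 19110
Opt8: 5·3440 + 5·40 = 17400
Lowest: Opt5 at 12790.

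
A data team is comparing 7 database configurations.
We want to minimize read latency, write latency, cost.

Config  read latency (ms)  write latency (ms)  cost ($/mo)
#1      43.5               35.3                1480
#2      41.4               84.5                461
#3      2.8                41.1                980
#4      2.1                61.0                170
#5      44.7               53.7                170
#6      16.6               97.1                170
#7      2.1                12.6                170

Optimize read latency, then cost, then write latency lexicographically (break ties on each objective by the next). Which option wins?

First minimize read latency: best is 2.1, kept {#4, #7}.
Then minimize cost: best is 170, kept {#4, #7}.
Then minimize write latency: best is 12.6, kept {#7}.

#7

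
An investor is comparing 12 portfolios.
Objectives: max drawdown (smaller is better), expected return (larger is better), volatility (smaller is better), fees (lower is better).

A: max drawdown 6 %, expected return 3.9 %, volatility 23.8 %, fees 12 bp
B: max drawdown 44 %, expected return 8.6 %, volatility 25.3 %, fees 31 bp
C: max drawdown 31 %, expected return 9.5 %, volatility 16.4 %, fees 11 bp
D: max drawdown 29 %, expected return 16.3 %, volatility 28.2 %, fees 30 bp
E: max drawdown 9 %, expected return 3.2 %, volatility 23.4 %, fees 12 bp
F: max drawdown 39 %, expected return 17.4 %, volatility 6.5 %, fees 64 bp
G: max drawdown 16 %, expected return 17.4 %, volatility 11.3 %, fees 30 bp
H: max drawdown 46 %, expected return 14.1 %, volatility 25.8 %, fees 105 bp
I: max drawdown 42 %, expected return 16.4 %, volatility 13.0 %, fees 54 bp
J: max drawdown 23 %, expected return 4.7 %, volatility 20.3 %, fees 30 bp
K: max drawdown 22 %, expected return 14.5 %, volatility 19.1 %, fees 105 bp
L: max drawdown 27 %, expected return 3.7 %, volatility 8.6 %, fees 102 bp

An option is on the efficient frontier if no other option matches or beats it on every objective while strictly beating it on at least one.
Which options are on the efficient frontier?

A: not dominated (best max drawdown).
B: dominated by C (max drawdown 31≤44, expected return 9.5≥8.6, volatility 16.4≤25.3, fees 11≤31).
C: not dominated (best fees).
D: dominated by G (max drawdown 16≤29, expected return 17.4≥16.3, volatility 11.3≤28.2, fees 30≤30).
E: not dominated.
F: not dominated (best volatility).
G: not dominated.
H: dominated by F (max drawdown 39≤46, expected return 17.4≥14.1, volatility 6.5≤25.8, fees 64≤105).
I: dominated by G (max drawdown 16≤42, expected return 17.4≥16.4, volatility 11.3≤13.0, fees 30≤54).
J: dominated by G (max drawdown 16≤23, expected return 17.4≥4.7, volatility 11.3≤20.3, fees 30≤30).
K: dominated by G (max drawdown 16≤22, expected return 17.4≥14.5, volatility 11.3≤19.1, fees 30≤105).
L: not dominated.

A, C, E, F, G, L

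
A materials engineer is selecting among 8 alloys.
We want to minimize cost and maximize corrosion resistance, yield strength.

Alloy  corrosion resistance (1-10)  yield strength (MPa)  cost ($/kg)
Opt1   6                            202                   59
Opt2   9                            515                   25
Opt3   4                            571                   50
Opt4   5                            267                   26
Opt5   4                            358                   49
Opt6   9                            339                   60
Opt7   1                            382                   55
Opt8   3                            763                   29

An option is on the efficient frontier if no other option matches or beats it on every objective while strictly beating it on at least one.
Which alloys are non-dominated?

Opt2, Opt3, Opt8

Opt1: dominated by Opt2 (corrosion resistance 9≥6, yield strength 515≥202, cost 25≤59).
Opt2: not dominated (best cost).
Opt3: not dominated.
Opt4: dominated by Opt2 (corrosion resistance 9≥5, yield strength 515≥267, cost 25≤26).
Opt5: dominated by Opt2 (corrosion resistance 9≥4, yield strength 515≥358, cost 25≤49).
Opt6: dominated by Opt2 (corrosion resistance 9≥9, yield strength 515≥339, cost 25≤60).
Opt7: dominated by Opt2 (corrosion resistance 9≥1, yield strength 515≥382, cost 25≤55).
Opt8: not dominated (best yield strength).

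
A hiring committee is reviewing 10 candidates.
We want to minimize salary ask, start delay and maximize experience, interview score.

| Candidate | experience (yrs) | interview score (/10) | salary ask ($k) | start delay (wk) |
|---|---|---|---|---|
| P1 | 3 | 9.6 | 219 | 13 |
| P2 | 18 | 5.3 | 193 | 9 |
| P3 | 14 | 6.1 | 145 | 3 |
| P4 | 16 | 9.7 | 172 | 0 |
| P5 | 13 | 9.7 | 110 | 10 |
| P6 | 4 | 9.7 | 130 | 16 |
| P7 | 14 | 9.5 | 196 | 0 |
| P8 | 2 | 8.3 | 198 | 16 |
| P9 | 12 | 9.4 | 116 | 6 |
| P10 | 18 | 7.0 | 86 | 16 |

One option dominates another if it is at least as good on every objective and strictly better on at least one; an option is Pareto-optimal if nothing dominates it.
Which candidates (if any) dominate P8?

P4: experience 16≥2, interview score 9.7≥8.3, salary ask 172≤198, start delay 0≤16 — dominates P8.
P5: experience 13≥2, interview score 9.7≥8.3, salary ask 110≤198, start delay 10≤16 — dominates P8.
P6: experience 4≥2, interview score 9.7≥8.3, salary ask 130≤198, start delay 16≤16 — dominates P8.
P7: experience 14≥2, interview score 9.5≥8.3, salary ask 196≤198, start delay 0≤16 — dominates P8.
P9: experience 12≥2, interview score 9.4≥8.3, salary ask 116≤198, start delay 6≤16 — dominates P8.
Others (P1, P2, P3, P10) are each worse than P8 on at least one objective.

P4, P5, P6, P7, P9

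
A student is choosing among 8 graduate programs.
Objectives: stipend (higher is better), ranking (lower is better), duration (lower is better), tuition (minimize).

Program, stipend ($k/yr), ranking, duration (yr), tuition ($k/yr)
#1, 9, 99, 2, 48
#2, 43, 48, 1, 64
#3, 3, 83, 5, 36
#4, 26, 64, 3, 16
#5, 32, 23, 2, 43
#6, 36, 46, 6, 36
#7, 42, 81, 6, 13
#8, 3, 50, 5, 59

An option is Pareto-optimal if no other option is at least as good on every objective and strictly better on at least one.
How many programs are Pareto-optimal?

#1: dominated by #5 (stipend 32≥9, ranking 23≤99, duration 2≤2, tuition 43≤48).
#2: not dominated (best stipend).
#3: dominated by #4 (stipend 26≥3, ranking 64≤83, duration 3≤5, tuition 16≤36).
#4: not dominated.
#5: not dominated (best ranking).
#6: not dominated.
#7: not dominated (best tuition).
#8: dominated by #5 (stipend 32≥3, ranking 23≤50, duration 2≤5, tuition 43≤59).
Pareto-optimal: #2, #4, #5, #6, #7 → 5.

5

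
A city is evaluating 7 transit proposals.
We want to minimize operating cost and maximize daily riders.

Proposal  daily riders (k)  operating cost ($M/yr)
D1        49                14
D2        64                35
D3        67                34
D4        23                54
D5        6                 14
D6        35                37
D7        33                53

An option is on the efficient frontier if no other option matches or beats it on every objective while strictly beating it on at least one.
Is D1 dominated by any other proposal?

D2: worse on operating cost (35 vs 14).
D3: worse on operating cost (34 vs 14).
D4: worse on daily riders (23 vs 49).
D5: worse on daily riders (6 vs 49).
D6: worse on daily riders (35 vs 49).
D7: worse on daily riders (33 vs 49).
No option is at least as good as D1 on every objective and strictly better on one.

No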